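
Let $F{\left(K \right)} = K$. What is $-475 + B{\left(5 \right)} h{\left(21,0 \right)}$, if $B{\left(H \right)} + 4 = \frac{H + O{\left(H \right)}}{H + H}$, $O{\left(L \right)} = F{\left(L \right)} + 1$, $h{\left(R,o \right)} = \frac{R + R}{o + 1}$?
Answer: $- \frac{2984}{5} \approx -596.8$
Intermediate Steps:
$h{\left(R,o \right)} = \frac{2 R}{1 + o}$
$O{\left(L \right)} = 1 + L$ ($O{\left(L \right)} = L + 1 = 1 + L$)
$B{\left(H \right)} = -4 + \frac{1 + 2 H}{2 H}$ ($B{\left(H \right)} = -4 + \frac{H + \left(1 + H\right)}{H + H} = -4 + \frac{1 + 2 H}{2 H}$)
$-475 + B{\left(5 \right)} h{\left(21,0 \right)} = -475 + \left(-3 + \frac{1}{2 \cdot 5}\right) 2 \cdot 21 \frac{1}{1 + 0} = -475 + \left(-3 + \frac{1}{2} \cdot \frac{1}{5}\right) 2 \cdot 21 \cdot 1^{-1} = -475 + \left(-3 + \frac{1}{10}\right) 2 \cdot 21 \cdot 1 = -475 - \frac{609}{5} = - \frac{2984}{5}$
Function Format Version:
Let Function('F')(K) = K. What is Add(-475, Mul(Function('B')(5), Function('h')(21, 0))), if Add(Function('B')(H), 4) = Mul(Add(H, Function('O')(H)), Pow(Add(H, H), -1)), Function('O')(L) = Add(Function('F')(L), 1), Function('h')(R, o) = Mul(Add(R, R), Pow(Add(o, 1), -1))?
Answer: Rational(-2984, 5) ≈ -596.80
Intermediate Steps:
Function('h')(R, o) = Mul(2, R, Pow(Add(1, o), -1)) (Function('h')(R, o) = Mul(Mul(2, R), Pow(Add(1, o), -1)) = Mul(2, R, Pow(Add(1, o), -1)))
Function('O')(L) = Add(1, L) (Function('O')(L) = Add(L, 1) = Add(1, L))
Function('B')(H) = Add(-4, Mul(Rational(1, 2), Pow(H, -1), Add(1, Mul(2, H)))) (Function('B')(H) = Add(-4, Mul(Add(H, Add(1, H)), Pow(Add(H, H), -1))) = Add(-4, Mul(Add(1, Mul(2, H)), Pow(Mul(2, H), -1))) = Add(-4, Mul(Add(1, Mul(2, H)), Mul(Rational(1, 2), Pow(H, -1)))) = Add(-4, Mul(Rational(1, 2), Pow(H, -1), Add(1, Mul(2, H)))))
Add(-475, Mul(Function('B')(5), Function('h')(21, 0))) = Add(-475, Mul(Add(-3, Mul(Rational(1, 2), Pow(5, -1))), Mul(2, 21, Pow(Add(1, 0), -1)))) = Add(-475, Mul(Add(-3, Mul(Rational(1, 2), Rational(1, 5))), Mul(2, 21, Pow(1, -1)))) = Add(-475, Mul(Add(-3, Rational(1, 10)), Mul(2, 21, 1))) = Add(-475, Mul(Rational(-29, 10), 42)) = Add(-475, Rational(-609, 5)) = Rational(-2984, 5)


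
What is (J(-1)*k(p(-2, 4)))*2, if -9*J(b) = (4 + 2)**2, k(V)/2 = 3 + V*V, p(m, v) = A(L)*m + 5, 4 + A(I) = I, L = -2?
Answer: -4672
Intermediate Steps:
A(I) = -4 + I
p(m, v) = 5 - 6*m (p(m, v) = (-4 - 2)*m + 5 = -6*m + 5 = 5 - 6*m)
k(V) = 6 + 2*V**2 (k(V) = 2*(3 + V*V) = 2*(3 + V**2) = 6 + 2*V**2)
J(b) = -4 (J(b) = -(4 + 2)**2/9 = -1/9*6**2 = -1/9*36 = -4)
(J(-1)*k(p(-2, 4)))*2 = -4*(6 + 2*(5 - 6*(-2))**2)*2 = -4*(6 + 2*(5 + 12)**2)*2 = -4*(6 + 2*17**2)*2 = -4*(6 + 2*289)*2 = -4*(6 + 578)*2 = -4*584*2 = -2336*2 = -4672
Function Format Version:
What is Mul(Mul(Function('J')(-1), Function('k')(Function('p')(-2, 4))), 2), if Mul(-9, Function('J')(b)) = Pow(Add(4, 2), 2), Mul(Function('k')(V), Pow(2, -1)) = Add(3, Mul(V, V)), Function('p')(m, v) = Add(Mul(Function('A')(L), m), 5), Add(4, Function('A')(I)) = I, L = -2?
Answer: -4672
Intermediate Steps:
Function('A')(I) = Add(-4, I)
Function('p')(m, v) = Add(5, Mul(-6, m)) (Function('p')(m, v) = Add(Mul(Add(-4, -2), m), 5) = Add(Mul(-6, m), 5) = Add(5, Mul(-6, m)))
Function('k')(V) = Add(6, Mul(2, Pow(V, 2))) (Function('k')(V) = Mul(2, Add(3, Mul(V, V))) = Mul(2, Add(3, Pow(V, 2))) = Add(6, Mul(2, Pow(V, 2))))
Function('J')(b) = -4 (Function('J')(b) = Mul(Rational(-1, 9), Pow(Add(4, 2), 2)) = Mul(Rational(-1, 9), Pow(6, 2)) = Mul(Rational(-1, 9), 36) = -4)
Mul(Mul(Function('J')(-1), Function('k')(Function('p')(-2, 4))), 2) = Mul(Mul(-4, Add(6, Mul(2, Pow(Add(5, Mul(-6, -2)), 2)))), 2) = Mul(Mul(-4, Add(6, Mul(2, Pow(Add(5, 12), 2)))), 2) = Mul(Mul(-4, Add(6, Mul(2, Pow(17, 2)))), 2) = Mul(Mul(-4, Add(6, Mul(2, 289))), 2) = Mul(Mul(-4, Add(6, 578)), 2) = Mul(Mul(-4, 584), 2) = Mul(-2336, 2) = -4672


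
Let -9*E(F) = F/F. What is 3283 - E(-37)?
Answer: 29548/9 ≈ 3283.1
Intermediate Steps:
E(F) = -⅑ (E(F) = -F/(9*F) = -⅑*1 = -⅑)
3283 - E(-37) = 3283 - 1*(-⅑) = 3283 + ⅑ = 29548/9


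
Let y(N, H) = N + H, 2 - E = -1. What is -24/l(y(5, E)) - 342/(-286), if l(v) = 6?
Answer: -401/143 ≈ -2.8042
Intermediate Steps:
E = 3 (E = 2 - 1*(-1) = 2 + 1 = 3)
y(N, H) = H + N
-24/l(y(5, E)) - 342/(-286) = -24/6 - 342/(-286) = -24*1/6 - 342*(-1/286) = -4 + 171/143 = -401/143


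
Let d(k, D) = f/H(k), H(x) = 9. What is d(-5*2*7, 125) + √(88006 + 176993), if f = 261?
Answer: 29 + √264999 ≈ 543.78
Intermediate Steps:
d(k, D) = 29 (d(k, D) = 261/9 = 261*(⅑) = 29)
d(-5*2*7, 125) + √(88006 + 176993) = 29 + √(88006 + 176993) = 29 + √264999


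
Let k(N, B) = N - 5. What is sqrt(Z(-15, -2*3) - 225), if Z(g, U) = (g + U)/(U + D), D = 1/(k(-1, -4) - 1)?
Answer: 2*I*sqrt(102426)/43 ≈ 14.886*I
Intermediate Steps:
k(N, B) = -5 + N
D = -1/7 (D = 1/((-5 - 1) - 1) = 1/(-6 - 1) = 1/(-7) = -1/7 ≈ -0.14286)
Z(g, U) = (U + g)/(-1/7 + U) (Z(g, U) = (g + U)/(U - 1/7) = (U + g)/(-1/7 + U))
sqrt(Z(-15, -2*3) - 225) = sqrt(7*(-2*3 - 15)/(-1 + 7*(-2*3)) - 225) = sqrt(7*(-6 - 15)/(-1 + 7*(-6)) - 225) = sqrt(7*(-21)/(-1 - 42) - 225) = sqrt(7*(-21)/(-43) - 225) = sqrt(7*(-1/43)*(-21) - 225) = sqrt(147/43 - 225) = sqrt(-9528/43) = 2*I*sqrt(102426)/43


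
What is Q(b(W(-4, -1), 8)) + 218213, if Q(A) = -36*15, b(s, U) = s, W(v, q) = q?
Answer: 217673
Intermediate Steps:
Q(A) = -540
Q(b(W(-4, -1), 8)) + 218213 = -540 + 218213 = 217673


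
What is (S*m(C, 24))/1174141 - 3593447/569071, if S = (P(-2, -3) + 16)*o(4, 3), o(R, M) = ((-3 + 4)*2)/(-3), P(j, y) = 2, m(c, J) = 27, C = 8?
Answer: -4219397833031/668169593011 ≈ -6.3149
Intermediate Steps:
o(R, M) = -2/3 (o(R, M) = (1*2)*(-1/3) = 2*(-1/3) = -2/3)
S = -12 (S = (2 + 16)*(-2/3) = 18*(-2/3) = -12)
(S*m(C, 24))/1174141 - 3593447/569071 = -12*27/1174141 - 3593447/569071 = -324*1/1174141 - 3593447*1/569071 = -324/1174141 - 3593447/569071 = -4219397833031/668169593011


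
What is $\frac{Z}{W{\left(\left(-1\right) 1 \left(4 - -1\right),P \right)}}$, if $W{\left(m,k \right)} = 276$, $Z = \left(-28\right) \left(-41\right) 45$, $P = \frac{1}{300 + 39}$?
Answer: $\frac{4305}{23} \approx 187.17$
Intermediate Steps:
$P = \frac{1}{339} \approx 0.0029499$
$Z = 51660$ ($Z = 1148 \cdot 45 = 51660$)
$\frac{Z}{W{\left(\left(-1\right) 1 \left(4 - -1\right),P \right)}} = \frac{51660}{276} = 51660 \cdot \frac{1}{276} = \frac{4305}{23}$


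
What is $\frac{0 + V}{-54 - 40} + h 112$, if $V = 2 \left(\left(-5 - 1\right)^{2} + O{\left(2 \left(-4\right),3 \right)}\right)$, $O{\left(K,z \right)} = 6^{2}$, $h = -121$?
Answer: $- \frac{637016}{47} \approx -13554.0$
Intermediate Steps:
$O{\left(K,z \right)} = 36$
$V = 144$ ($V = 2 \left(\left(-5 - 1\right)^{2} + 36\right) = 2 \left(\left(-6\right)^{2} + 36\right) = 2 \left(36 + 36\right) = 2 \cdot 72 = 144$)
$\frac{0 + V}{-54 - 40} + h 112 = \frac{0 + 144}{-54 - 40} - 13552 = \frac{144}{-94} - 13552 = 144 \left(- \frac{1}{94}\right) - 13552 = - \frac{72}{47} - 13552 = - \frac{637016}{47}$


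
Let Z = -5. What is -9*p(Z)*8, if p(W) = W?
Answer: 360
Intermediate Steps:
-9*p(Z)*8 = -9*(-5)*8 = 45*8 = 360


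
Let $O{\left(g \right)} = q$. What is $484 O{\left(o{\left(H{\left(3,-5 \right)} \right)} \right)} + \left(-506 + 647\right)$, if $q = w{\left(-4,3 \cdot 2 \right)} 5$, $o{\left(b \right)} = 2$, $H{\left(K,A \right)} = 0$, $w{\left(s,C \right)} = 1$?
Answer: $2561$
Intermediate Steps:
$q = 5$ ($q = 1 \cdot 5 = 5$)
$O{\left(g \right)} = 5$
$484 O{\left(o{\left(H{\left(3,-5 \right)} \right)} \right)} + \left(-506 + 647\right) = 484 \cdot 5 + \left(-506 + 647\right) = 2420 + 141 = 2561$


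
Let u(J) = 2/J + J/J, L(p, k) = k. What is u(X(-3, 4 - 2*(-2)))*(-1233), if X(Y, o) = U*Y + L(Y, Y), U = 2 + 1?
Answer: -2055/2 ≈ -1027.5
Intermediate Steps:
U = 3
X(Y, o) = 4*Y (X(Y, o) = 3*Y + Y = 4*Y)
u(J) = 1 + 2/J (u(J) = 2/J + 1 = 1 + 2/J)
u(X(-3, 4 - 2*(-2)))*(-1233) = ((2 + 4*(-3))/((4*(-3))))*(-1233) = ((2 - 12)/(-12))*(-1233) = -1/12*(-10)*(-1233) = (⅚)*(-1233) = -2055/2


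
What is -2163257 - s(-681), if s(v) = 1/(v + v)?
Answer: -2946356033/1362 ≈ -2.1633e+6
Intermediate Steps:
s(v) = 1/(2*v)
-2163257 - s(-681) = -2163257 - 1/(2*(-681)) = -2163257 - (-1)/(2*681) = -2163257 - 1*(-1/1362) = -2163257 + 1/1362 = -2946356033/1362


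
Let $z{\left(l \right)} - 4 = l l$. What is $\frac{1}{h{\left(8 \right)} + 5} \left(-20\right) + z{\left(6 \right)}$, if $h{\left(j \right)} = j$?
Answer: $\frac{500}{13} \approx 38.462$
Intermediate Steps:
$z{\left(l \right)} = 4 + l^{2}$ ($z{\left(l \right)} = 4 + l l = 4 + l^{2}$)
$\frac{1}{h{\left(8 \right)} + 5} \left(-20\right) + z{\left(6 \right)} = \frac{1}{8 + 5} \left(-20\right) + \left(4 + 6^{2}\right) = \frac{1}{13} \left(-20\right) + \left(4 + 36\right) = \frac{1}{13} \left(-20\right) + 40 = - \frac{20}{13} + 40 = \frac{500}{13}$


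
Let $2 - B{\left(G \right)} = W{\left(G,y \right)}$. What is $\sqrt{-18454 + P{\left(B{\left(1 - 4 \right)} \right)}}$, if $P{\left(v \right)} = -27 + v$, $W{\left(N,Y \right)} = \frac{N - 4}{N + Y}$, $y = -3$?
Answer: $\frac{i \sqrt{665286}}{6} \approx 135.94 i$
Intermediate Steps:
$W{\left(N,Y \right)} = \frac{-4 + N}{N + Y}$
$B{\left(G \right)} = 2 - \frac{-4 + G}{-3 + G}$ ($B{\left(G \right)} = 2 - \frac{-4 + G}{G - 3} = 2 - \frac{-4 + G}{-3 + G}$)
$\sqrt{-18454 + P{\left(B{\left(1 - 4 \right)} \right)}} = \sqrt{-18454 - \left(27 - \frac{-2 + \left(1 - 4\right)}{-3 + \left(1 - 4\right)}\right)} = \sqrt{-18454 - \left(27 - \frac{-2 - 3}{-3 - 3}\right)} = \sqrt{-18454 - \left(27 - \frac{1}{-6} \left(-5\right)\right)} = \sqrt{-18454 - \frac{157}{6}} = \sqrt{- \frac{110881}{6}} = \frac{i \sqrt{665286}}{6}$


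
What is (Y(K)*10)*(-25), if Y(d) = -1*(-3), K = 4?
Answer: -750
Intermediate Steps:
Y(d) = 3
(Y(K)*10)*(-25) = (3*10)*(-25) = 30*(-25) = -750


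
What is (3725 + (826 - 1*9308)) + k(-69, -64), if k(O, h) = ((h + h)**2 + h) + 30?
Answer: 11593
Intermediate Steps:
k(O, h) = 30 + h + 4*h**2 (k(O, h) = ((2*h)**2 + h) + 30 = (4*h**2 + h) + 30 = (h + 4*h**2) + 30 = 30 + h + 4*h**2)
(3725 + (826 - 1*9308)) + k(-69, -64) = (3725 + (826 - 1*9308)) + (30 - 64 + 4*(-64)**2) = (3725 + (826 - 9308)) + (30 - 64 + 4*4096) = (3725 - 8482) + (30 - 64 + 16384) = -4757 + 16350 = 11593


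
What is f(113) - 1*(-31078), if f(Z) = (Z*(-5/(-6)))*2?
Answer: 93799/3 ≈ 31266.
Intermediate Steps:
f(Z) = 5*Z/3 (f(Z) = (Z*(-5*(-1/6)))*2 = (Z*(5/6))*2 = (5*Z/6)*2 = 5*Z/3)
f(113) - 1*(-31078) = (5/3)*113 - 1*(-31078) = 565/3 + 31078 = 93799/3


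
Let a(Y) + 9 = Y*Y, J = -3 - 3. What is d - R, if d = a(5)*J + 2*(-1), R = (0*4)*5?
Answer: -98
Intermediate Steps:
R = 0 (R = 0*5 = 0)
J = -6
a(Y) = -9 + Y² (a(Y) = -9 + Y*Y = -9 + Y²)
d = -98 (d = (-9 + 5²)*(-6) + 2*(-1) = (-9 + 25)*(-6) - 2 = 16*(-6) - 2 = -96 - 2 = -98)
d - R = -98 - 1*0 = -98 + 0 = -98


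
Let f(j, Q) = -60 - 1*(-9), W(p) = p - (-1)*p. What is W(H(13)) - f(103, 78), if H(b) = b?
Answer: 77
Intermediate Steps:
W(p) = 2*p (W(p) = p + p = 2*p)
f(j, Q) = -51 (f(j, Q) = -60 + 9 = -51)
W(H(13)) - f(103, 78) = 2*13 - 1*(-51) = 26 + 51 = 77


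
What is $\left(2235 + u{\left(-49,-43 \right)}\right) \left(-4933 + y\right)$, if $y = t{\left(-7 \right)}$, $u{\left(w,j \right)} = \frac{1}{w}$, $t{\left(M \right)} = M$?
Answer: $- \frac{540999160}{49} \approx -1.1041 \cdot 10^{7}$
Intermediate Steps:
$y = -7$
$\left(2235 + u{\left(-49,-43 \right)}\right) \left(-4933 + y\right) = \left(2235 + \frac{1}{-49}\right) \left(-4933 - 7\right) = \left(2235 - \frac{1}{49}\right) \left(-4940\right) = \frac{109514}{49} \left(-4940\right) = - \frac{540999160}{49}$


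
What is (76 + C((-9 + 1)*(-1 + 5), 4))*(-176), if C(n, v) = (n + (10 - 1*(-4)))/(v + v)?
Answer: -12980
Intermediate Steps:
C(n, v) = (14 + n)/(2*v) (C(n, v) = (n + (10 + 4))/((2*v)) = (n + 14)*(1/(2*v)) = (14 + n)*(1/(2*v)) = (14 + n)/(2*v))
(76 + C((-9 + 1)*(-1 + 5), 4))*(-176) = (76 + (½)*(14 + (-9 + 1)*(-1 + 5))/4)*(-176) = (76 + (½)*(¼)*(14 - 8*4))*(-176) = (76 + (½)*(¼)*(14 - 32))*(-176) = (76 + (½)*(¼)*(-18))*(-176) = (76 - 9/4)*(-176) = (295/4)*(-176) = -12980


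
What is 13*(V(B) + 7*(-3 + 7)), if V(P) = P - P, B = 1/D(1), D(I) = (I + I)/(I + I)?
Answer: 364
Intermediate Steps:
D(I) = 1 (D(I) = (2*I)/((2*I)) = (2*I)*(1/(2*I)) = 1)
B = 1 (B = 1/1 = 1)
V(P) = 0
13*(V(B) + 7*(-3 + 7)) = 13*(0 + 7*(-3 + 7)) = 13*(0 + 7*4) = 13*(0 + 28) = 13*28 = 364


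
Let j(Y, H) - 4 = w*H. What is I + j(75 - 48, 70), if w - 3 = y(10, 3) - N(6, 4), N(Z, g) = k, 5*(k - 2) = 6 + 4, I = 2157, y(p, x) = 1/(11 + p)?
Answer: 6283/3 ≈ 2094.3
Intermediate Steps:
k = 4 (k = 2 + (6 + 4)/5 = 2 + (⅕)*10 = 2 + 2 = 4)
N(Z, g) = 4
w = -20/21 (w = 3 + (1/(11 + 10) - 1*4) = 3 + (1/21 - 4) = 3 - 83/21 = -20/21 ≈ -0.95238)
j(Y, H) = 4 - 20*H/21
I + j(75 - 48, 70) = 2157 + (4 - 20/21*70) = 2157 + (4 - 200/3) = 2157 - 188/3 = 6283/3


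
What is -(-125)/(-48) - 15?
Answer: -845/48 ≈ -17.604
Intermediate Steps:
-(-125)/(-48) - 15 = -(-125)*(-1)/48 - 15 = -5*25/48 - 15 = -125/48 - 15 = -845/48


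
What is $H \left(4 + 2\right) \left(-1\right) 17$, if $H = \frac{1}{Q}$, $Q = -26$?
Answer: $\frac{51}{13} \approx 3.9231$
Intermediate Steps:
$H = - \frac{1}{26}$ ($H = \frac{1}{-26} = - \frac{1}{26} \approx -0.038462$)
$H \left(4 + 2\right) \left(-1\right) 17 = - \frac{\left(4 + 2\right) \left(-1\right)}{26} \cdot 17 = - \frac{6 \left(-1\right)}{26} \cdot 17 = \left(- \frac{1}{26}\right) \left(-6\right) 17 = \frac{3}{13} \cdot 17 = \frac{51}{13}$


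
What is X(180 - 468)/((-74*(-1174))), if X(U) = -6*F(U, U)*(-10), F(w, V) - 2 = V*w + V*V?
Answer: 2488350/21719 ≈ 114.57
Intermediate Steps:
F(w, V) = 2 + V² + V*w (F(w, V) = 2 + (V*w + V*V) = 2 + (V*w + V²) = 2 + (V² + V*w) = 2 + V² + V*w)
X(U) = 120 + 120*U² (X(U) = -6*(2 + U² + U*U)*(-10) = -6*(2 + U² + U²)*(-10) = -6*(2 + 2*U²)*(-10) = (-12 - 12*U²)*(-10) = 120 + 120*U²)
X(180 - 468)/((-74*(-1174))) = (120 + 120*(180 - 468)²)/((-74*(-1174))) = (120 + 120*(-288)²)/86876 = (120 + 120*82944)*(1/86876) = (120 + 9953280)*(1/86876) = 9953400*(1/86876) = 2488350/21719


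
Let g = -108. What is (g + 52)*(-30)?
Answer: 1680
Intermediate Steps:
(g + 52)*(-30) = (-108 + 52)*(-30) = -56*(-30) = 1680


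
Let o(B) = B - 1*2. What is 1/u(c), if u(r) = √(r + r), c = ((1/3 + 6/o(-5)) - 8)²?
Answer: 21*√2/358 ≈ 0.082957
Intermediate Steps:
o(B) = -2 + B (o(B) = B - 2 = -2 + B)
c = 32041/441 (c = ((1/3 + 6/(-2 - 5)) - 8)² = ((1*(⅓) + 6/(-7)) - 8)² = ((⅓ + 6*(-⅐)) - 8)² = ((⅓ - 6/7) - 8)² = (-11/21 - 8)² = (-179/21)² = 32041/441 ≈ 72.655)
u(r) = √2*√r (u(r) = √(2*r) = √2*√r)
1/u(c) = 1/(√2*√(32041/441)) = 1/(√2*(179/21)) = 1/(179*√2/21) = 21*√2/358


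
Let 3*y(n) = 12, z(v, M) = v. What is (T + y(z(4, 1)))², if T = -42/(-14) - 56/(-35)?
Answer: 1849/25 ≈ 73.960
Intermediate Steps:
T = 23/5 (T = -42*(-1/14) - 56*(-1/35) = 3 + 8/5 = 23/5 ≈ 4.6000)
y(n) = 4 (y(n) = (⅓)*12 = 4)
(T + y(z(4, 1)))² = (23/5 + 4)² = (43/5)² = 1849/25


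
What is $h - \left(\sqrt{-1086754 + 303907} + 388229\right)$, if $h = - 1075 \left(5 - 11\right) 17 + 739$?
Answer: $-277840 - 3 i \sqrt{86983} \approx -2.7784 \cdot 10^{5} - 884.79 i$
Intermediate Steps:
$h = 110389$ ($h = - 1075 \left(\left(-6\right) 17\right) + 739 = \left(-1075\right) \left(-102\right) + 739 = 109650 + 739 = 110389$)
$h - \left(\sqrt{-1086754 + 303907} + 388229\right) = 110389 - \left(\sqrt{-1086754 + 303907} + 388229\right) = 110389 - \left(\sqrt{-782847} + 388229\right) = 110389 - \left(3 i \sqrt{86983} + 388229\right) = 110389 - \left(388229 + 3 i \sqrt{86983}\right) = -277840 - 3 i \sqrt{86983}$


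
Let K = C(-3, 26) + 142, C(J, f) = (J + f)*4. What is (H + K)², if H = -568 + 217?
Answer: 13689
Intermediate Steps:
C(J, f) = 4*J + 4*f
H = -351
K = 234 (K = (4*(-3) + 4*26) + 142 = (-12 + 104) + 142 = 92 + 142 = 234)
(H + K)² = (-351 + 234)² = (-117)² = 13689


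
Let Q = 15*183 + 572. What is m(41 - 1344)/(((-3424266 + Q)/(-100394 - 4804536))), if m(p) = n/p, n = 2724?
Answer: -13361029320/4457496547 ≈ -2.9974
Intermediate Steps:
Q = 3317 (Q = 2745 + 572 = 3317)
m(p) = 2724/p
m(41 - 1344)/(((-3424266 + Q)/(-100394 - 4804536))) = (2724/(41 - 1344))/(((-3424266 + 3317)/(-100394 - 4804536))) = (2724/(-1303))/((-3420949/(-4904930))) = (2724*(-1/1303))/((-3420949*(-1/4904930))) = -2724/(1303*3420949/4904930) = -2724/1303*4904930/3420949 = -13361029320/4457496547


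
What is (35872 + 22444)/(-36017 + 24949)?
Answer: -14579/2767 ≈ -5.2689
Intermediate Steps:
(35872 + 22444)/(-36017 + 24949) = 58316/(-11068) = 58316*(-1/11068) = -14579/2767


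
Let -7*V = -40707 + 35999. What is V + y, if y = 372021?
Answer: 2608855/7 ≈ 3.7269e+5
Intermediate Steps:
V = 4708/7 (V = -(-40707 + 35999)/7 = -⅐*(-4708) = 4708/7 ≈ 672.57)
V + y = 4708/7 + 372021 = 2608855/7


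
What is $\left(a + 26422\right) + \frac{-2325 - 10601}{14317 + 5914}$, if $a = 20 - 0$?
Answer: $\frac{534935176}{20231} \approx 26441.0$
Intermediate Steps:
$a = 20$ ($a = 20 + 0 = 20$)
$\left(a + 26422\right) + \frac{-2325 - 10601}{14317 + 5914} = \left(20 + 26422\right) + \frac{-2325 - 10601}{14317 + 5914} = 26442 - \frac{12926}{20231} = \frac{534935176}{20231}$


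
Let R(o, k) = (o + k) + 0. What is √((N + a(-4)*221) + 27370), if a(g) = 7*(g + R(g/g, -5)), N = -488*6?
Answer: √12066 ≈ 109.85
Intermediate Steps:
N = -2928
R(o, k) = k + o (R(o, k) = (k + o) + 0 = k + o)
a(g) = -28 + 7*g (a(g) = 7*(g + (-5 + g/g)) = 7*(g + (-5 + 1)) = 7*(g - 4) = 7*(-4 + g) = -28 + 7*g)
√((N + a(-4)*221) + 27370) = √((-2928 + (-28 + 7*(-4))*221) + 27370) = √((-2928 + (-28 - 28)*221) + 27370) = √((-2928 - 56*221) + 27370) = √((-2928 - 12376) + 27370) = √(-15304 + 27370) = √12066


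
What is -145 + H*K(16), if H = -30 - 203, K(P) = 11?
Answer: -2708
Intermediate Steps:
H = -233
-145 + H*K(16) = -145 - 233*11 = -145 - 2563 = -2708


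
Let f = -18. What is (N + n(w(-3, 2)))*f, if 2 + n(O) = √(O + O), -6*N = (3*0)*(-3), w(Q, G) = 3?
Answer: 36 - 18*√6 ≈ -8.0908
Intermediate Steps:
N = 0 (N = -3*0*(-3)/6 = -0*(-3) = -⅙*0 = 0)
n(O) = -2 + √2*√O (n(O) = -2 + √(O + O) = -2 + √(2*O) = -2 + √2*√O)
(N + n(w(-3, 2)))*f = (0 + (-2 + √2*√3))*(-18) = (0 + (-2 + √6))*(-18) = (-2 + √6)*(-18) = 36 - 18*√6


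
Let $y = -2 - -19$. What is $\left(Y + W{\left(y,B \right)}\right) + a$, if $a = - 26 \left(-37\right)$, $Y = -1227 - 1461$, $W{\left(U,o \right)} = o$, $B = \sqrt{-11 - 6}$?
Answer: $-1726 + i \sqrt{17} \approx -1726.0 + 4.1231 i$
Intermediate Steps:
$B = i \sqrt{17}$ ($B = \sqrt{-17} = i \sqrt{17} \approx 4.1231 i$)
$y = 17$ ($y = -2 + 19 = 17$)
$Y = -2688$
$a = 962$ ($a = \left(-1\right) \left(-962\right) = 962$)
$\left(Y + W{\left(y,B \right)}\right) + a = \left(-2688 + i \sqrt{17}\right) + 962 = -1726 + i \sqrt{17}$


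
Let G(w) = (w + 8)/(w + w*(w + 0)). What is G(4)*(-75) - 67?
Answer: -112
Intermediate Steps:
G(w) = (8 + w)/(w + w²) (G(w) = (8 + w)/(w + w*w) = (8 + w)/(w + w²))
G(4)*(-75) - 67 = ((8 + 4)/(4*(1 + 4)))*(-75) - 67 = ((¼)*12/5)*(-75) - 67 = ((¼)*(⅕)*12)*(-75) - 67 = (⅗)*(-75) - 67 = -45 - 67 = -112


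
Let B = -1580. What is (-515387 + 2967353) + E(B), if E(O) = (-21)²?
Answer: 2452407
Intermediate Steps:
E(O) = 441
(-515387 + 2967353) + E(B) = (-515387 + 2967353) + 441 = 2451966 + 441 = 2452407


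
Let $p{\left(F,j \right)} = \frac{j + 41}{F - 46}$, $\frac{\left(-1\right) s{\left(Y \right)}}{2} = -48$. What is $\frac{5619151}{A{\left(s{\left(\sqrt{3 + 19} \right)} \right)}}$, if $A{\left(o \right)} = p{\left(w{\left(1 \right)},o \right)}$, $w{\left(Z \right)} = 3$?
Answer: $- \frac{241623493}{137} \approx -1.7637 \cdot 10^{6}$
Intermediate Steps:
$s{\left(Y \right)} = 96$ ($s{\left(Y \right)} = \left(-2\right) \left(-48\right) = 96$)
$p{\left(F,j \right)} = \frac{41 + j}{-46 + F}$
$A{\left(o \right)} = - \frac{41}{43} - \frac{o}{43}$ ($A{\left(o \right)} = \frac{41 + o}{-46 + 3} = \frac{41 + o}{-43} = - \frac{41 + o}{43} = - \frac{41}{43} - \frac{o}{43}$)
$\frac{5619151}{A{\left(s{\left(\sqrt{3 + 19} \right)} \right)}} = \frac{5619151}{- \frac{41}{43} - \frac{96}{43}} = \frac{5619151}{- \frac{137}{43}} = 5619151 \left(- \frac{43}{137}\right) = - \frac{241623493}{137}$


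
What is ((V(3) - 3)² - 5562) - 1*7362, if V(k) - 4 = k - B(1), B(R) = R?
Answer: -12915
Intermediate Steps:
V(k) = 3 + k (V(k) = 4 + (k - 1*1) = 4 + (k - 1) = 4 + (-1 + k) = 3 + k)
((V(3) - 3)² - 5562) - 1*7362 = (((3 + 3) - 3)² - 5562) - 1*7362 = ((6 - 3)² - 5562) - 7362 = (3² - 5562) - 7362 = (9 - 5562) - 7362 = -5553 - 7362 = -12915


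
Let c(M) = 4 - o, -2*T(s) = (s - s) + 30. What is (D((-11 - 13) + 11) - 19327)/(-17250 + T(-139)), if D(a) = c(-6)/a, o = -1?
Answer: 83752/74815 ≈ 1.1195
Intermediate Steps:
T(s) = -15 (T(s) = -((s - s) + 30)/2 = -(0 + 30)/2 = -1/2*30 = -15)
c(M) = 5 (c(M) = 4 - 1*(-1) = 4 + 1 = 5)
D(a) = 5/a
(D((-11 - 13) + 11) - 19327)/(-17250 + T(-139)) = (5/((-11 - 13) + 11) - 19327)/(-17250 - 15) = (5/(-24 + 11) - 19327)/(-17265) = (5/(-13) - 19327)*(-1/17265) = (5*(-1/13) - 19327)*(-1/17265) = (-5/13 - 19327)*(-1/17265) = -251256/13*(-1/17265) = 83752/74815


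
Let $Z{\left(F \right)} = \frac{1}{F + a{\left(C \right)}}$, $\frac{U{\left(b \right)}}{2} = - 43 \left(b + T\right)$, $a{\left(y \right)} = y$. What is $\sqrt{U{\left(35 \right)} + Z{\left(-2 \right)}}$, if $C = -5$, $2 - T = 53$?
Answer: $\frac{\sqrt{67417}}{7} \approx 37.093$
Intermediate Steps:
$T = -51$ ($T = 2 - 53 = -51$)
$U{\left(b \right)} = 4386 - 86 b$ ($U{\left(b \right)} = 2 \left(- 43 \left(b - 51\right)\right) = 2 \left(- 43 \left(-51 + b\right)\right) = 2 \left(2193 - 43 b\right) = 4386 - 86 b$)
$Z{\left(F \right)} = \frac{1}{-5 + F}$ ($Z{\left(F \right)} = \frac{1}{F - 5} = \frac{1}{-5 + F}$)
$\sqrt{U{\left(35 \right)} + Z{\left(-2 \right)}} = \sqrt{\left(4386 - 3010\right) + \frac{1}{-5 - 2}} = \sqrt{\left(4386 - 3010\right) + \frac{1}{-7}} = \sqrt{1376 - \frac{1}{7}} = \sqrt{\frac{9631}{7}} = \frac{\sqrt{67417}}{7}$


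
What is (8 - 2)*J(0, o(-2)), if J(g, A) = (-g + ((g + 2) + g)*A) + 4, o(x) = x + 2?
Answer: 24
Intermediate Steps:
o(x) = 2 + x
J(g, A) = 4 - g + A*(2 + 2*g) (J(g, A) = (-g + ((2 + g) + g)*A) + 4 = (-g + (2 + 2*g)*A) + 4 = (-g + A*(2 + 2*g)) + 4 = 4 - g + A*(2 + 2*g))
(8 - 2)*J(0, o(-2)) = (8 - 2)*(4 - 1*0 + 2*(2 - 2) + 2*(2 - 2)*0) = 6*(4 + 0 + 2*0 + 2*0*0) = 6*(4 + 0 + 0 + 0) = 6*4 = 24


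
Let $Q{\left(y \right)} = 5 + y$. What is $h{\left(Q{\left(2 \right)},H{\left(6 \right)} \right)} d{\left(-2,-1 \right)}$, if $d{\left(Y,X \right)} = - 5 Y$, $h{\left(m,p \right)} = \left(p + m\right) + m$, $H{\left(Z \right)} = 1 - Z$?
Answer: $90$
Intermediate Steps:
$h{\left(m,p \right)} = p + 2 m$ ($h{\left(m,p \right)} = \left(m + p\right) + m = p + 2 m$)
$h{\left(Q{\left(2 \right)},H{\left(6 \right)} \right)} d{\left(-2,-1 \right)} = \left(\left(1 - 6\right) + 2 \left(5 + 2\right)\right) \left(\left(-5\right) \left(-2\right)\right) = \left(\left(1 - 6\right) + 2 \cdot 7\right) 10 = \left(-5 + 14\right) 10 = 9 \cdot 10 = 90$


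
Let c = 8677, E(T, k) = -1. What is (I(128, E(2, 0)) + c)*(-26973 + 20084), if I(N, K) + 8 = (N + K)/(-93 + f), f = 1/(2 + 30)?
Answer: -177641207579/2975 ≈ -5.9711e+7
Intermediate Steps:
f = 1/32 ≈ 0.031250
I(N, K) = -8 - 32*K/2975 - 32*N/2975 (I(N, K) = -8 + (N + K)/(-93 + 1/32) = -8 + (K + N)/(-2975/32) = -8 + (K + N)*(-32/2975) = -8 + (-32*K/2975 - 32*N/2975) = -8 - 32*K/2975 - 32*N/2975)
(I(128, E(2, 0)) + c)*(-26973 + 20084) = ((-8 - 32/2975*(-1) - 32/2975*128) + 8677)*(-26973 + 20084) = ((-8 + 32/2975 - 4096/2975) + 8677)*(-6889) = (-27864/2975 + 8677)*(-6889) = (25786211/2975)*(-6889) = -177641207579/2975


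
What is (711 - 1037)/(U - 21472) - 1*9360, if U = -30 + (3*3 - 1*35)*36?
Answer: -105009677/11219 ≈ -9360.0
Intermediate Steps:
U = -966 (U = -30 + (9 - 35)*36 = -30 - 26*36 = -30 - 936 = -966)
(711 - 1037)/(U - 21472) - 1*9360 = (711 - 1037)/(-966 - 21472) - 1*9360 = -326/(-22438) - 9360 = -326*(-1/22438) - 9360 = 163/11219 - 9360 = -105009677/11219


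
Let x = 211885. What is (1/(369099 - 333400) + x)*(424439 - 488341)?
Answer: -483360007327632/35699 ≈ -1.3540e+10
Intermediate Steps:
(1/(369099 - 333400) + x)*(424439 - 488341) = (1/(369099 - 333400) + 211885)*(424439 - 488341) = (1/35699 + 211885)*(-63902) = (7564082616/35699)*(-63902) = -483360007327632/35699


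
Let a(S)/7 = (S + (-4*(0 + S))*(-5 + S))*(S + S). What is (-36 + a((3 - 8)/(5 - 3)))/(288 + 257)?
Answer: 5353/1090 ≈ 4.9110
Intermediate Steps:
a(S) = 14*S*(S - 4*S*(-5 + S)) (a(S) = 7*((S + (-4*(0 + S))*(-5 + S))*(S + S)) = 7*((S + (-4*S)*(-5 + S))*(2*S)) = 7*((S - 4*S*(-5 + S))*(2*S)) = 7*(2*S*(S - 4*S*(-5 + S))) = 14*S*(S - 4*S*(-5 + S)))
(-36 + a((3 - 8)/(5 - 3)))/(288 + 257) = (-36 + ((3 - 8)/(5 - 3))²*(294 - 56*(3 - 8)/(5 - 3)))/(288 + 257) = (-36 + (-5/2)²*(294 - (-280)/2))/545 = (-36 + (-5*½)²*(294 - (-280)/2))*(1/545) = (-36 + (-5/2)²*(294 - 56*(-5/2)))*(1/545) = (-36 + 25*(294 + 140)/4)*(1/545) = (-36 + (25/4)*434)*(1/545) = (-36 + 5425/2)*(1/545) = (5353/2)*(1/545) = 5353/1090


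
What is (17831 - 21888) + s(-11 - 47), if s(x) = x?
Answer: -4115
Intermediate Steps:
(17831 - 21888) + s(-11 - 47) = (17831 - 21888) + (-11 - 47) = -4057 - 58 = -4115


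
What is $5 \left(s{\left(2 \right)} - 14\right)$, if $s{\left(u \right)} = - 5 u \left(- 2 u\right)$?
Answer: $130$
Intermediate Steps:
$s{\left(u \right)} = 10 u^{2}$
$5 \left(s{\left(2 \right)} - 14\right) = 5 \left(10 \cdot 2^{2} - 14\right) = 5 \left(10 \cdot 4 - 14\right) = 5 \left(40 - 14\right) = 5 \cdot 26 = 130$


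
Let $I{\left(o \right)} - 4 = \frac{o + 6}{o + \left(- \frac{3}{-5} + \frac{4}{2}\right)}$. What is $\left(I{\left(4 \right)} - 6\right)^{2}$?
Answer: $\frac{256}{1089} \approx 0.23508$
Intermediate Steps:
$I{\left(o \right)} = 4 + \frac{6 + o}{\frac{13}{5} + o}$ ($I{\left(o \right)} = 4 + \frac{o + 6}{o + \left(- \frac{3}{-5} + \frac{4}{2}\right)} = 4 + \frac{6 + o}{o + \left(\left(-3\right) \left(- \frac{1}{5}\right) + 4 \cdot \frac{1}{2}\right)} = 4 + \frac{6 + o}{o + \left(\frac{3}{5} + 2\right)} = 4 + \frac{6 + o}{o + \frac{13}{5}} = 4 + \frac{6 + o}{\frac{13}{5} + o}$)
$\left(I{\left(4 \right)} - 6\right)^{2} = \left(\frac{82 + 25 \cdot 4}{13 + 5 \cdot 4} - 6\right)^{2} = \left(\frac{82 + 100}{13 + 20} - 6\right)^{2} = \left(\frac{1}{33} \cdot 182 - 6\right)^{2} = \left(\frac{182}{33} - 6\right)^{2} = \left(- \frac{16}{33}\right)^{2} = \frac{256}{1089}$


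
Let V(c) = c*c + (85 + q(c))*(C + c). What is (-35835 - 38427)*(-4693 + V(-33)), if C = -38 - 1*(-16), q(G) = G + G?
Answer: 345244038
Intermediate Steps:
q(G) = 2*G
C = -22 (C = -38 + 16 = -22)
V(c) = c² + (-22 + c)*(85 + 2*c) (V(c) = c*c + (85 + 2*c)*(-22 + c) = c² + (-22 + c)*(85 + 2*c))
(-35835 - 38427)*(-4693 + V(-33)) = (-35835 - 38427)*(-4693 + (-1870 + 3*(-33)² + 41*(-33))) = -74262*(-4693 + (-1870 + 3*1089 - 1353)) = -74262*(-4693 + (-1870 + 3267 - 1353)) = -74262*(-4693 + 44) = -74262*(-4649) = 345244038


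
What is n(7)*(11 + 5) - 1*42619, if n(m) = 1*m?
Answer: -42507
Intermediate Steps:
n(m) = m
n(7)*(11 + 5) - 1*42619 = 7*(11 + 5) - 1*42619 = 7*16 - 42619 = 112 - 42619 = -42507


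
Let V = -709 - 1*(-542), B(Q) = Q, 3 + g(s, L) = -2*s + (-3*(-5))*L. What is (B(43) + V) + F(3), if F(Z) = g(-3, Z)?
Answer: -76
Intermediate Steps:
g(s, L) = -3 - 2*s + 15*L (g(s, L) = -3 + (-2*s + (-3*(-5))*L) = -3 + (-2*s + 15*L) = -3 - 2*s + 15*L)
F(Z) = 3 + 15*Z (F(Z) = -3 - 2*(-3) + 15*Z = -3 + 6 + 15*Z = 3 + 15*Z)
V = -167 (V = -709 + 542 = -167)
(B(43) + V) + F(3) = (43 - 167) + (3 + 15*3) = -124 + (3 + 45) = -124 + 48 = -76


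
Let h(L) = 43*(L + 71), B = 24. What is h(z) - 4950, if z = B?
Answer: -865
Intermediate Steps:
z = 24
h(L) = 3053 + 43*L (h(L) = 43*(71 + L) = 3053 + 43*L)
h(z) - 4950 = (3053 + 43*24) - 4950 = (3053 + 1032) - 4950 = 4085 - 4950 = -865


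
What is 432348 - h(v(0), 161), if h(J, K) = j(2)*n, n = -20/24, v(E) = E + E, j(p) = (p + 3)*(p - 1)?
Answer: 2594113/6 ≈ 4.3235e+5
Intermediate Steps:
j(p) = (-1 + p)*(3 + p) (j(p) = (3 + p)*(-1 + p) = (-1 + p)*(3 + p))
v(E) = 2*E
n = -⅚ (n = -20*1/24 = -⅚ ≈ -0.83333)
h(J, K) = -25/6 (h(J, K) = (-3 + 2² + 2*2)*(-⅚) = (-3 + 4 + 4)*(-⅚) = 5*(-⅚) = -25/6)
432348 - h(v(0), 161) = 432348 - 1*(-25/6) = 432348 + 25/6 = 2594113/6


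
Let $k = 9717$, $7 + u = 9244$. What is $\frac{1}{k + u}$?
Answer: $\frac{1}{18954} \approx 5.2759 \cdot 10^{-5}$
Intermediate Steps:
$u = 9237$ ($u = -7 + 9244 = 9237$)
$\frac{1}{k + u} = \frac{1}{9717 + 9237} = \frac{1}{18954}$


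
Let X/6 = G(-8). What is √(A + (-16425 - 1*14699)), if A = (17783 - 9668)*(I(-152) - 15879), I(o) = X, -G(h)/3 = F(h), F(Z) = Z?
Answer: I*√127720649 ≈ 11301.0*I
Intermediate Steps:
G(h) = -3*h
X = 144 (X = 6*(-3*(-8)) = 6*24 = 144)
I(o) = 144
A = -127689525 (A = (17783 - 9668)*(144 - 15879) = 8115*(-15735) = -127689525)
√(A + (-16425 - 1*14699)) = √(-127689525 + (-16425 - 1*14699)) = √(-127689525 + (-16425 - 14699)) = √(-127689525 - 31124) = √(-127720649) = I*√127720649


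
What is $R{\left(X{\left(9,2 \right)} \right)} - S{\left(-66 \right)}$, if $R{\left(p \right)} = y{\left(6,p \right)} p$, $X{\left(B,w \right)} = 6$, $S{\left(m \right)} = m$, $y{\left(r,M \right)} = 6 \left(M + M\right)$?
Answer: $498$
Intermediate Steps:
$y{\left(r,M \right)} = 12 M$ ($y{\left(r,M \right)} = 6 \cdot 2 M = 12 M$)
$R{\left(p \right)} = 12 p^{2}$ ($R{\left(p \right)} = 12 p p = 12 p^{2}$)
$R{\left(X{\left(9,2 \right)} \right)} - S{\left(-66 \right)} = 12 \cdot 6^{2} - -66 = 12 \cdot 36 + 66 = 432 + 66 = 498$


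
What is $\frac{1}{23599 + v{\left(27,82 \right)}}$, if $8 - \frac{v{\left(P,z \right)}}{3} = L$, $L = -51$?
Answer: $\frac{1}{23776} \approx 4.2059 \cdot 10^{-5}$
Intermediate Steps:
$v{\left(P,z \right)} = 177$ ($v{\left(P,z \right)} = 24 - -153 = 24 + 153 = 177$)
$\frac{1}{23599 + v{\left(27,82 \right)}} = \frac{1}{23599 + 177} = \frac{1}{23776}$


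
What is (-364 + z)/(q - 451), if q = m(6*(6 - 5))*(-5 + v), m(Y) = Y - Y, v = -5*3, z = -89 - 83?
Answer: 536/451 ≈ 1.1885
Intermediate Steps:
z = -172
v = -15
m(Y) = 0
q = 0 (q = 0*(-5 - 15) = 0*(-20) = 0)
(-364 + z)/(q - 451) = (-364 - 172)/(0 - 451) = -536/(-451) = -536*(-1/451) = 536/451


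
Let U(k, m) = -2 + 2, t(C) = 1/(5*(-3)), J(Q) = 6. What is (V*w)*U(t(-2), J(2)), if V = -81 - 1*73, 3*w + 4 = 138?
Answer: 0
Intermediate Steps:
t(C) = -1/15 (t(C) = 1/(-15) = -1/15)
U(k, m) = 0
w = 134/3 (w = -4/3 + (1/3)*138 = -4/3 + 46 = 134/3 ≈ 44.667)
V = -154 (V = -81 - 73 = -154)
(V*w)*U(t(-2), J(2)) = -154*134/3*0 = -20636/3*0 = 0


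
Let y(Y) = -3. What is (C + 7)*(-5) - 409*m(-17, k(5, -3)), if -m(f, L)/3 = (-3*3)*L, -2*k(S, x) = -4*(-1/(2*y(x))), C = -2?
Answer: -3706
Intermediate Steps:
k(S, x) = ⅓ (k(S, x) = -(-2)/((-2*(-3))) = -(-2)/6 = -½*(-⅔) = ⅓)
m(f, L) = 27*L (m(f, L) = -3*(-3*3)*L = -(-27)*L = 27*L)
(C + 7)*(-5) - 409*m(-17, k(5, -3)) = (-2 + 7)*(-5) - 11043/3 = 5*(-5) - 409*9 = -25 - 3681 = -3706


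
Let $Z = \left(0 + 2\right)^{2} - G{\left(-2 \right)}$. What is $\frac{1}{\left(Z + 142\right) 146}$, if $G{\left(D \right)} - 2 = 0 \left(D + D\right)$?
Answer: $\frac{1}{21024} \approx 4.7565 \cdot 10^{-5}$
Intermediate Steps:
$G{\left(D \right)} = 2$ ($G{\left(D \right)} = 2 + 0 \left(D + D\right) = 2 + 0 \cdot 2 D = 2 + 0 = 2$)
$Z = 2$ ($Z = \left(0 + 2\right)^{2} - 2 = 2^{2} - 2 = 4 - 2 = 2$)
$\frac{1}{\left(Z + 142\right) 146} = \frac{1}{\left(2 + 142\right) 146} = \frac{1}{144 \cdot 146} = \frac{1}{21024}$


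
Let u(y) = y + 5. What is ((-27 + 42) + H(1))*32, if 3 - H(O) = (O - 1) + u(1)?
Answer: 384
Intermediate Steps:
u(y) = 5 + y
H(O) = -2 - O (H(O) = 3 - ((O - 1) + (5 + 1)) = 3 - ((-1 + O) + 6) = 3 - (5 + O) = 3 + (-5 - O) = -2 - O)
((-27 + 42) + H(1))*32 = ((-27 + 42) + (-2 - 1*1))*32 = (15 + (-2 - 1))*32 = (15 - 3)*32 = 12*32 = 384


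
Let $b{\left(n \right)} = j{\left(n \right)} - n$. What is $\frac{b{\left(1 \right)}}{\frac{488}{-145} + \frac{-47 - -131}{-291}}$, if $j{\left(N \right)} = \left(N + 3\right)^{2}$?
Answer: $- \frac{70325}{17132} \approx -4.1049$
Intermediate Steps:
$j{\left(N \right)} = \left(3 + N\right)^{2}$
$b{\left(n \right)} = \left(3 + n\right)^{2} - n$
$\frac{b{\left(1 \right)}}{\frac{488}{-145} + \frac{-47 - -131}{-291}} = \frac{\left(3 + 1\right)^{2} - 1}{\frac{488}{-145} + \frac{-47 - -131}{-291}} = \frac{4^{2} - 1}{488 \left(- \frac{1}{145}\right) + \left(-47 + 131\right) \left(- \frac{1}{291}\right)} = \frac{16 - 1}{- \frac{488}{145} + 84 \left(- \frac{1}{291}\right)} = \frac{15}{- \frac{488}{145} - \frac{28}{97}} = \frac{15}{- \frac{51396}{14065}} = 15 \left(- \frac{14065}{51396}\right) = - \frac{70325}{17132}$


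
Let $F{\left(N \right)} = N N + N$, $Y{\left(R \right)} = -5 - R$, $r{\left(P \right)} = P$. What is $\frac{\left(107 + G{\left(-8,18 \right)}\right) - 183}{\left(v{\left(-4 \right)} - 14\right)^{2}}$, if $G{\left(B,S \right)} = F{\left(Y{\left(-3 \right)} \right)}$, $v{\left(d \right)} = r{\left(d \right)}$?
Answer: $- \frac{37}{162} \approx -0.22839$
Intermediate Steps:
$v{\left(d \right)} = d$
$F{\left(N \right)} = N + N^{2}$ ($F{\left(N \right)} = N^{2} + N = N + N^{2}$)
$G{\left(B,S \right)} = 2$ ($G{\left(B,S \right)} = \left(-5 - -3\right) \left(1 - 2\right) = \left(-5 + 3\right) \left(1 + \left(-5 + 3\right)\right) = - 2 \left(1 - 2\right) = \left(-2\right) \left(-1\right) = 2$)
$\frac{\left(107 + G{\left(-8,18 \right)}\right) - 183}{\left(v{\left(-4 \right)} - 14\right)^{2}} = \frac{\left(107 + 2\right) - 183}{\left(-4 - 14\right)^{2}} = \frac{109 - 183}{\left(-18\right)^{2}} = - \frac{74}{324} = \left(-74\right) \frac{1}{324} = - \frac{37}{162}$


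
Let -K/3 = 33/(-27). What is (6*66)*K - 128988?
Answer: -127536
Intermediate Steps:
K = 11/3 (K = -99/(-27) = -99*(-1)/27 = -3*(-11/9) = 11/3 ≈ 3.6667)
(6*66)*K - 128988 = (6*66)*(11/3) - 128988 = 396*(11/3) - 128988 = 1452 - 128988 = -127536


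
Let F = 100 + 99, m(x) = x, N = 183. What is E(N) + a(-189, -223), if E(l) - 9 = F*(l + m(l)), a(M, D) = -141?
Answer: 72702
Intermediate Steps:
F = 199
E(l) = 9 + 398*l (E(l) = 9 + 199*(l + l) = 9 + 199*(2*l) = 9 + 398*l)
E(N) + a(-189, -223) = (9 + 398*183) - 141 = (9 + 72834) - 141 = 72843 - 141 = 72702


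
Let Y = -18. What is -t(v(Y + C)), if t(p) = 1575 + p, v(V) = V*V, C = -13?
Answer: -2536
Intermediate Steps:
v(V) = V**2
-t(v(Y + C)) = -(1575 + (-18 - 13)**2) = -(1575 + (-31)**2) = -(1575 + 961) = -1*2536 = -2536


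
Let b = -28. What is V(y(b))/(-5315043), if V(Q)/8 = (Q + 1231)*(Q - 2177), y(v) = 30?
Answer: 21658936/5315043 ≈ 4.0750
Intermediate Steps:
V(Q) = 8*(-2177 + Q)*(1231 + Q) (V(Q) = 8*((Q + 1231)*(Q - 2177)) = 8*((1231 + Q)*(-2177 + Q)) = 8*((-2177 + Q)*(1231 + Q)) = 8*(-2177 + Q)*(1231 + Q))
V(y(b))/(-5315043) = (-21439096 - 7568*30 + 8*30²)/(-5315043) = (-21439096 - 227040 + 8*900)*(-1/5315043) = (-21439096 - 227040 + 7200)*(-1/5315043) = -21658936*(-1/5315043) = 21658936/5315043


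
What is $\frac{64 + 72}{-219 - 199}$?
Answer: $- \frac{68}{209} \approx -0.32536$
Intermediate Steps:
$\frac{64 + 72}{-219 - 199} = \frac{136}{-418} = 136 \left(- \frac{1}{418}\right) = - \frac{68}{209}$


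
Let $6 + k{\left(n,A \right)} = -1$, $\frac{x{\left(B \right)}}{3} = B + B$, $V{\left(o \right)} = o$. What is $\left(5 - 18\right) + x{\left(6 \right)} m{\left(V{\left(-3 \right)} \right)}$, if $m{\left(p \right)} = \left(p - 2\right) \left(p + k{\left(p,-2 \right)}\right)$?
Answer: $1787$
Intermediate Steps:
$x{\left(B \right)} = 6 B$ ($x{\left(B \right)} = 3 \left(B + B\right) = 3 \cdot 2 B = 6 B$)
$k{\left(n,A \right)} = -7$ ($k{\left(n,A \right)} = -6 - 1 = -7$)
$m{\left(p \right)} = \left(-7 + p\right) \left(-2 + p\right)$ ($m{\left(p \right)} = \left(p - 2\right) \left(p - 7\right) = \left(-2 + p\right) \left(-7 + p\right) = \left(-7 + p\right) \left(-2 + p\right)$)
$\left(5 - 18\right) + x{\left(6 \right)} m{\left(V{\left(-3 \right)} \right)} = \left(5 - 18\right) + 6 \cdot 6 \left(14 + \left(-3\right)^{2} - -27\right) = -13 + 36 \left(14 + 9 + 27\right) = -13 + 36 \cdot 50 = -13 + 1800 = 1787$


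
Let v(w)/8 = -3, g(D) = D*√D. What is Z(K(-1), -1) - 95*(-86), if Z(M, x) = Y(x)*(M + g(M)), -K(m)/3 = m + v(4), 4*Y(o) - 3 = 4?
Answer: 33205/4 + 2625*√3/4 ≈ 9437.9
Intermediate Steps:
Y(o) = 7/4 (Y(o) = ¾ + (¼)*4 = ¾ + 1 = 7/4)
g(D) = D^(3/2)
v(w) = -24 (v(w) = 8*(-3) = -24)
K(m) = 72 - 3*m (K(m) = -3*(m - 24) = -3*(-24 + m) = 72 - 3*m)
Z(M, x) = 7*M/4 + 7*M^(3/2)/4 (Z(M, x) = 7*(M + M^(3/2))/4 = 7*M/4 + 7*M^(3/2)/4)
Z(K(-1), -1) - 95*(-86) = (7*(72 - 3*(-1))/4 + 7*(72 - 3*(-1))^(3/2)/4) - 95*(-86) = (7*(72 + 3)/4 + 7*(72 + 3)^(3/2)/4) + 8170 = ((7/4)*75 + 7*75^(3/2)/4) + 8170 = (525/4 + 7*(375*√3)/4) + 8170 = (525/4 + 2625*√3/4) + 8170 = 33205/4 + 2625*√3/4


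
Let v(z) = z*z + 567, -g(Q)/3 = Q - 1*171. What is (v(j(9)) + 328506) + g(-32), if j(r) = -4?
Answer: 329698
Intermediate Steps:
g(Q) = 513 - 3*Q (g(Q) = -3*(Q - 1*171) = -3*(Q - 171) = -3*(-171 + Q) = 513 - 3*Q)
v(z) = 567 + z**2 (v(z) = z**2 + 567 = 567 + z**2)
(v(j(9)) + 328506) + g(-32) = ((567 + (-4)**2) + 328506) + (513 - 3*(-32)) = ((567 + 16) + 328506) + (513 + 96) = (583 + 328506) + 609 = 329089 + 609 = 329698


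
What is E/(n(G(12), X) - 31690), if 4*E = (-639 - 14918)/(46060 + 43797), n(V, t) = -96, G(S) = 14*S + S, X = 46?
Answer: 15557/11424778408 ≈ 1.3617e-6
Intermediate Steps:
G(S) = 15*S
E = -15557/359428 (E = ((-639 - 14918)/(46060 + 43797))/4 = (-15557/89857)/4 = (-15557*1/89857)/4 = (¼)*(-15557/89857) = -15557/359428 ≈ -0.043283)
E/(n(G(12), X) - 31690) = -15557/(359428*(-96 - 31690)) = -15557/359428/(-31786) = -15557/359428*(-1/31786) = 15557/11424778408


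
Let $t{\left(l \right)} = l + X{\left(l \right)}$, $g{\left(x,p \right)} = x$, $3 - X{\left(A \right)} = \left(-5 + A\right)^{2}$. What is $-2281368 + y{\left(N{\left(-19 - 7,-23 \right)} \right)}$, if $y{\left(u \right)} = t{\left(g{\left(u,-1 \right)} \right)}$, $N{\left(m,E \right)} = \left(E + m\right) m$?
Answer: $-3890452$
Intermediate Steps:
$X{\left(A \right)} = 3 - \left(-5 + A\right)^{2}$
$N{\left(m,E \right)} = m \left(E + m\right)$
$t{\left(l \right)} = 3 + l - \left(-5 + l\right)^{2}$ ($t{\left(l \right)} = l - \left(-3 + \left(-5 + l\right)^{2}\right) = 3 + l - \left(-5 + l\right)^{2}$)
$y{\left(u \right)} = 3 + u - \left(-5 + u\right)^{2}$
$-2281368 + y{\left(N{\left(-19 - 7,-23 \right)} \right)} = -2281368 + \left(3 + \left(-19 - 7\right) \left(-23 - 26\right) - \left(-5 + \left(-19 - 7\right) \left(-23 - 26\right)\right)^{2}\right) = -2281368 - \left(-3 + \left(-5 - 26 \left(-23 - 26\right)\right)^{2} + 26 \left(-23 - 26\right)\right) = -2281368 - \left(-1277 + \left(-5 - -1274\right)^{2}\right) = -2281368 + \left(3 + 1274 - \left(-5 + 1274\right)^{2}\right) = -2281368 + \left(3 + 1274 - 1269^{2}\right) = -2281368 + \left(3 + 1274 - 1610361\right) = -2281368 - 1609084 = -3890452$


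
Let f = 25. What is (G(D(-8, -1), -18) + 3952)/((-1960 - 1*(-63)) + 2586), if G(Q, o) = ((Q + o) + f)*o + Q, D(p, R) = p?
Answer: 3962/689 ≈ 5.7504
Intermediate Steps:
G(Q, o) = Q + o*(25 + Q + o) (G(Q, o) = ((Q + o) + 25)*o + Q = (25 + Q + o)*o + Q = o*(25 + Q + o) + Q = Q + o*(25 + Q + o))
(G(D(-8, -1), -18) + 3952)/((-1960 - 1*(-63)) + 2586) = ((-8 + (-18)² + 25*(-18) - 8*(-18)) + 3952)/((-1960 - 1*(-63)) + 2586) = ((-8 + 324 - 450 + 144) + 3952)/((-1960 + 63) + 2586) = (10 + 3952)/(-1897 + 2586) = 3962/689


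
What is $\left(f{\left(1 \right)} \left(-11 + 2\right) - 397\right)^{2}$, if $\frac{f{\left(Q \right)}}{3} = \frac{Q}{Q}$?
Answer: $179776$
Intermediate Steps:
$f{\left(Q \right)} = 3$ ($f{\left(Q \right)} = 3 \frac{Q}{Q} = 3 \cdot 1 = 3$)
$\left(f{\left(1 \right)} \left(-11 + 2\right) - 397\right)^{2} = \left(3 \left(-11 + 2\right) - 397\right)^{2} = \left(3 \left(-9\right) - 397\right)^{2} = \left(-27 - 397\right)^{2} = \left(-424\right)^{2} = 179776$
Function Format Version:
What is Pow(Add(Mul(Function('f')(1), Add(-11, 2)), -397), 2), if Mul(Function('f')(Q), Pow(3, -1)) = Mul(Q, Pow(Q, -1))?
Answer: 179776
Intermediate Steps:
Function('f')(Q) = 3 (Function('f')(Q) = Mul(3, Mul(Q, Pow(Q, -1))) = Mul(3, 1) = 3)
Pow(Add(Mul(Function('f')(1), Add(-11, 2)), -397), 2) = Pow(Add(Mul(3, Add(-11, 2)), -397), 2) = Pow(Add(Mul(3, -9), -397), 2) = Pow(Add(-27, -397), 2) = Pow(-424, 2) = 179776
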